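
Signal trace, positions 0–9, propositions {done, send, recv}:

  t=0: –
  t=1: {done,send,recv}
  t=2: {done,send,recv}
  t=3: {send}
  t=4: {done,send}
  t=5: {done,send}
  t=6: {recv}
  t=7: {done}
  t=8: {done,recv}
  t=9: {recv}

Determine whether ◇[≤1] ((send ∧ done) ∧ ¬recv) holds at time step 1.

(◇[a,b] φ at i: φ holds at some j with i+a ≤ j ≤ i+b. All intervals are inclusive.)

Does not hold

Check ((send ∧ done) ∧ ¬recv) at each j in [1,2]:
  j=1: false
  j=2: false
No position in the window satisfies it → formula fails.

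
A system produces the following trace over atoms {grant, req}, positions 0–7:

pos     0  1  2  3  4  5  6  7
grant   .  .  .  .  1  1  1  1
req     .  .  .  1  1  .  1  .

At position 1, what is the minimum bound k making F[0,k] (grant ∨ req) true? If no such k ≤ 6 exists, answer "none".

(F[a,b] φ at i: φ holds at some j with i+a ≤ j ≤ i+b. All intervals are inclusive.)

Scan j = 1,2,… for (grant ∨ req):
  j=1: fails
  j=2: fails
  j=3: holds
First hit at j=3, so smallest k = 3-1 = 2.

2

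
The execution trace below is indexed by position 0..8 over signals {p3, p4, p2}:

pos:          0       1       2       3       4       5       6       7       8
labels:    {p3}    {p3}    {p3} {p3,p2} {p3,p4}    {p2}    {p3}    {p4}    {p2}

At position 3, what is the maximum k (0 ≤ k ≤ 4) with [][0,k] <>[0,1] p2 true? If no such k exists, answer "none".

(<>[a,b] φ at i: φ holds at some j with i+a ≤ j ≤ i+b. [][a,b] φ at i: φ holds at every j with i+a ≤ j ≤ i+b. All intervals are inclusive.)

<>[0,1] p2 must hold from j=3 onward; find where it first fails.
  j=3: holds
  j=4: holds
  j=5: holds
  j=6: fails
Holds on [3,5], so largest k = 2.

2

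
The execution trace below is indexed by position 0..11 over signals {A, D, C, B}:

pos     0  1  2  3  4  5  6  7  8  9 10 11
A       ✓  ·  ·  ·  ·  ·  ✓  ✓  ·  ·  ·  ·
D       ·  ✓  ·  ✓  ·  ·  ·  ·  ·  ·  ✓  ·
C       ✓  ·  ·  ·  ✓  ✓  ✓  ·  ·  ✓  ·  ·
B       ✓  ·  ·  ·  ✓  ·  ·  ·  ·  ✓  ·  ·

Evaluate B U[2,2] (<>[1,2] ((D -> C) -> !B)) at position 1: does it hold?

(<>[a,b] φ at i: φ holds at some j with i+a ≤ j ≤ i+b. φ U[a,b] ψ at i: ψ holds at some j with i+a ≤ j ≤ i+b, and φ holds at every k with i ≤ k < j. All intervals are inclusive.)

No

Need some j in [3,3] with <>[1,2] ((D -> C) -> !B), and B at every k in [1,j-1].
  j=3: <>[1,2] ((D -> C) -> !B) holds, but B fails at k=1 → not this j.
No j in the window works → until fails.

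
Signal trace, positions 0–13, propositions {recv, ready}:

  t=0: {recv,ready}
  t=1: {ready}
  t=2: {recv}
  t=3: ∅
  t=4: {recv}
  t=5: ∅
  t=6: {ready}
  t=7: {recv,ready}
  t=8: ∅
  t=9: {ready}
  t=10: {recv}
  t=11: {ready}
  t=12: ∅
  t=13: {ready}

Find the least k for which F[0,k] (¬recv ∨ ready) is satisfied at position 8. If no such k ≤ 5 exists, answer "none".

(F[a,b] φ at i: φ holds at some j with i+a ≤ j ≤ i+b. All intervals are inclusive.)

0

Scan j = 8,9,… for (¬recv ∨ ready):
  j=8: holds
First hit at j=8, so smallest k = 8-8 = 0.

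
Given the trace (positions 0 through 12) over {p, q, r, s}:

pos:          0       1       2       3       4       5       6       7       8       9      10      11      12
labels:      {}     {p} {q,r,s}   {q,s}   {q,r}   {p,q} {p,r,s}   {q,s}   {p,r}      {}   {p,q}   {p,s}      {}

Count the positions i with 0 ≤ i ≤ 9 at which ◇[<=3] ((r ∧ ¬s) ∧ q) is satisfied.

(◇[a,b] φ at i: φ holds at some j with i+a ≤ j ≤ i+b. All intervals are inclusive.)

4

Evaluate at each i in [0,9]:
  i=0: ✗ (none in [0,3])
  i=1: ✓ (witness j=4)
  i=2: ✓ (witness j=4)
  i=3: ✓ (witness j=4)
  i=4: ✓ (witness j=4)
  i=5: ✗ (none in [5,8])
  i=6: ✗ (none in [6,9])
  i=7: ✗ (none in [7,10])
  i=8: ✗ (none in [8,11])
  i=9: ✗ (none in [9,12])
Positions where it holds: {1, 2, 3, 4} → 4.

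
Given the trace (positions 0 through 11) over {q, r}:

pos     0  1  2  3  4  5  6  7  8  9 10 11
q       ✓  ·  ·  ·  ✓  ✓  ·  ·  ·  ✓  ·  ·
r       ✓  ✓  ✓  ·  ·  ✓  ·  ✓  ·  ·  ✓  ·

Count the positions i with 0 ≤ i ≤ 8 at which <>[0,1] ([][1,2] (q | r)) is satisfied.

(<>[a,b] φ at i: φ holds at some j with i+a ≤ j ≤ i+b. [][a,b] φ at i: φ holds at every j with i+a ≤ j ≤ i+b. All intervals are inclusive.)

Evaluate at each i in [0,8]:
  i=0: ✓ (witness j=0)
  i=1: ✗ (none in [1,2])
  i=2: ✓ (witness j=3)
  i=3: ✓ (witness j=3)
  i=4: ✗ (none in [4,5])
  i=5: ✗ (none in [5,6])
  i=6: ✗ (none in [6,7])
  i=7: ✓ (witness j=8)
  i=8: ✓ (witness j=8)
Positions where it holds: {0, 2, 3, 7, 8} → 5.

5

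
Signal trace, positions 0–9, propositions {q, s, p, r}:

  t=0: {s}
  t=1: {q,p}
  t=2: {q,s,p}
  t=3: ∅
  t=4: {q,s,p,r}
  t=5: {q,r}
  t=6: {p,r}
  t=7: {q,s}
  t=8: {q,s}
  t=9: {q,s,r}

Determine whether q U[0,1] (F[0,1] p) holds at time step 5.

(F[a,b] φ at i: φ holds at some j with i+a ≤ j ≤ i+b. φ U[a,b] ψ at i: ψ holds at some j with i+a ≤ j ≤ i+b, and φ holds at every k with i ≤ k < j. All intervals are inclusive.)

True

Need some j in [5,6] with F[0,1] p, and q at every k in [5,j-1].
  j=5: F[0,1] p holds; no prefix to check → satisfied.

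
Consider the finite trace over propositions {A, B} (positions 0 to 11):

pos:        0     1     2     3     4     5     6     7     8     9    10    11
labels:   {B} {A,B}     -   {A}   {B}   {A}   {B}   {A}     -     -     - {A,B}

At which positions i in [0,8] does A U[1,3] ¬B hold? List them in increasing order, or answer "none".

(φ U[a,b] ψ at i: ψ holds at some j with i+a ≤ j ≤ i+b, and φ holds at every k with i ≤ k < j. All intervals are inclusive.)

Evaluate at each i in [0,8]:
  i=0: ✗ (lhs fails at k=0 before rhs at j=2)
  i=1: ✓ (rhs at j=2; lhs holds on [1,1])
  i=2: ✗ (lhs fails at k=2 before rhs at j=3)
  i=3: ✗ (lhs fails at k=4 before rhs at j=5)
  i=4: ✗ (lhs fails at k=4 before rhs at j=5)
  i=5: ✗ (lhs fails at k=6 before rhs at j=7)
  i=6: ✗ (lhs fails at k=6 before rhs at j=7)
  i=7: ✓ (rhs at j=8; lhs holds on [7,7])
  i=8: ✗ (lhs fails at k=8 before rhs at j=9)

1, 7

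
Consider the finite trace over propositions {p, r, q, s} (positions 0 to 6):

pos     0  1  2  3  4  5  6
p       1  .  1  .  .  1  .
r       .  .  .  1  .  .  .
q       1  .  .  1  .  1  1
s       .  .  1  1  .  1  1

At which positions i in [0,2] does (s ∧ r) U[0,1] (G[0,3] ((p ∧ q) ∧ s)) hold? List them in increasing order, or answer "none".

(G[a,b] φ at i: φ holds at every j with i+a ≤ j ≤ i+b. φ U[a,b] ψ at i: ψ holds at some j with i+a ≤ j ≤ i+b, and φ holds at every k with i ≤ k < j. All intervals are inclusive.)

none

Evaluate at each i in [0,2]:
  i=0: ✗ (no rhs in [0,1])
  i=1: ✗ (no rhs in [1,2])
  i=2: ✗ (no rhs in [2,3])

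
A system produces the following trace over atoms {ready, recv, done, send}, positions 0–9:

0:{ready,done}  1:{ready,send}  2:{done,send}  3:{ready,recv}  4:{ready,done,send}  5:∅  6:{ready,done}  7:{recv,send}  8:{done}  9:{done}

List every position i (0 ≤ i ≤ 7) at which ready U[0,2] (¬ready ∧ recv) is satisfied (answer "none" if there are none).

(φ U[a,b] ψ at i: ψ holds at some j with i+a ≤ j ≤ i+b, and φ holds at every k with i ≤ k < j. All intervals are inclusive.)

Evaluate at each i in [0,7]:
  i=0: ✗ (no rhs in [0,2])
  i=1: ✗ (no rhs in [1,3])
  i=2: ✗ (no rhs in [2,4])
  i=3: ✗ (no rhs in [3,5])
  i=4: ✗ (no rhs in [4,6])
  i=5: ✗ (lhs fails at k=5 before rhs at j=7)
  i=6: ✓ (rhs at j=7; lhs holds on [6,6])
  i=7: ✓ (rhs at j=7)

6, 7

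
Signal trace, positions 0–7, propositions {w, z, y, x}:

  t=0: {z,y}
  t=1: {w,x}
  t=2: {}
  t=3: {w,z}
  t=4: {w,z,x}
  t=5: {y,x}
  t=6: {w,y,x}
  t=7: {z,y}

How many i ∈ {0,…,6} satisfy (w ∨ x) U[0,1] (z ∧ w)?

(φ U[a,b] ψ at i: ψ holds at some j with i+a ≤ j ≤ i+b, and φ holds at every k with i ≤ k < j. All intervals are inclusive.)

2

Evaluate at each i in [0,6]:
  i=0: ✗ (no rhs in [0,1])
  i=1: ✗ (no rhs in [1,2])
  i=2: ✗ (lhs fails at k=2 before rhs at j=3)
  i=3: ✓ (rhs at j=3)
  i=4: ✓ (rhs at j=4)
  i=5: ✗ (no rhs in [5,6])
  i=6: ✗ (no rhs in [6,7])
Positions where it holds: {3, 4} → 2.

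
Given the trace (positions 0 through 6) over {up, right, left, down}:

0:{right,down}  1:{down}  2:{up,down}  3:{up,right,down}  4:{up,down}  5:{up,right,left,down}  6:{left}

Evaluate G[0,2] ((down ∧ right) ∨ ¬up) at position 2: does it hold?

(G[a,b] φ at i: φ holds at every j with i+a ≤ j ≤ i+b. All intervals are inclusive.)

Check ((down ∧ right) ∨ ¬up) at every j in [2,4]:
  j=2: false
  j=3: true
  j=4: false
Fails at j=2 → formula fails.

False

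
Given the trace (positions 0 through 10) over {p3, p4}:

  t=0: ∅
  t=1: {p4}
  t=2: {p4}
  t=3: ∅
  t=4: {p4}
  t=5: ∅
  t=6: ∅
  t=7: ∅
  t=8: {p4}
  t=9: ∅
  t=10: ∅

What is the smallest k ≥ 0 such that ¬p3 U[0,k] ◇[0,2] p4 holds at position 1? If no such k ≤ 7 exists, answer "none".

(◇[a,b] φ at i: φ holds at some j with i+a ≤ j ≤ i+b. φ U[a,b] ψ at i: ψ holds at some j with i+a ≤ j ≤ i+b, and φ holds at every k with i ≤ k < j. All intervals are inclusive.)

0

Need earliest j ≥ 1 with ◇[0,2] p4, and ¬p3 at every k in [1,j-1].
  j=1: rhs holds (empty prefix). k = 0.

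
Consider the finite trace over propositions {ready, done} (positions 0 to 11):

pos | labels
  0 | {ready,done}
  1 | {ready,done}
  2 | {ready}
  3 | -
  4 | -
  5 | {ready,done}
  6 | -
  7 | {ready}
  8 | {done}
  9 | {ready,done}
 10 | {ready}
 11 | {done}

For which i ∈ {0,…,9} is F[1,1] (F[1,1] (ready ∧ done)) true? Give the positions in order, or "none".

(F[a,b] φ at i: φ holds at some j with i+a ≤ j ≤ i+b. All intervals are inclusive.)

3, 7

Evaluate at each i in [0,9]:
  i=0: ✗ (none in [1,1])
  i=1: ✗ (none in [2,2])
  i=2: ✗ (none in [3,3])
  i=3: ✓ (witness j=4)
  i=4: ✗ (none in [5,5])
  i=5: ✗ (none in [6,6])
  i=6: ✗ (none in [7,7])
  i=7: ✓ (witness j=8)
  i=8: ✗ (none in [9,9])
  i=9: ✗ (none in [10,10])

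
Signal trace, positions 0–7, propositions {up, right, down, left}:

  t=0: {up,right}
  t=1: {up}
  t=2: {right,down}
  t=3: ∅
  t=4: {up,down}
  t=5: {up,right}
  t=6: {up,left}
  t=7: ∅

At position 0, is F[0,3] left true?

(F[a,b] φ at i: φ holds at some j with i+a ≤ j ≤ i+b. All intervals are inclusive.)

Check left at each j in [0,3]:
  j=0: false
  j=1: false
  j=2: false
  j=3: false
No position in the window satisfies it → formula fails.

False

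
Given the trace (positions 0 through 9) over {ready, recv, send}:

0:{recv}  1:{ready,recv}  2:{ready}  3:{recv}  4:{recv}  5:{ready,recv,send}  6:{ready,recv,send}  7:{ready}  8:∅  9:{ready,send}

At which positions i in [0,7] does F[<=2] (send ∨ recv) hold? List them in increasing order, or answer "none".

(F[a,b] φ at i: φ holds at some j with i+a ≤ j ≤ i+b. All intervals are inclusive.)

Evaluate at each i in [0,7]:
  i=0: ✓ (witness j=0)
  i=1: ✓ (witness j=1)
  i=2: ✓ (witness j=3)
  i=3: ✓ (witness j=3)
  i=4: ✓ (witness j=4)
  i=5: ✓ (witness j=5)
  i=6: ✓ (witness j=6)
  i=7: ✓ (witness j=9)

0, 1, 2, 3, 4, 5, 6, 7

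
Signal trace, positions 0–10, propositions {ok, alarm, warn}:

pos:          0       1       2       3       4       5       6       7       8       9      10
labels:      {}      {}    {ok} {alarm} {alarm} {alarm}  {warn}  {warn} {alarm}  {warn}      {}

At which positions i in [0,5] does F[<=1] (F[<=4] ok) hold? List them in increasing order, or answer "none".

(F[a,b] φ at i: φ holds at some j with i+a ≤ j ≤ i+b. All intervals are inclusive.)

0, 1, 2

Evaluate at each i in [0,5]:
  i=0: ✓ (witness j=0)
  i=1: ✓ (witness j=1)
  i=2: ✓ (witness j=2)
  i=3: ✗ (none in [3,4])
  i=4: ✗ (none in [4,5])
  i=5: ✗ (none in [5,6])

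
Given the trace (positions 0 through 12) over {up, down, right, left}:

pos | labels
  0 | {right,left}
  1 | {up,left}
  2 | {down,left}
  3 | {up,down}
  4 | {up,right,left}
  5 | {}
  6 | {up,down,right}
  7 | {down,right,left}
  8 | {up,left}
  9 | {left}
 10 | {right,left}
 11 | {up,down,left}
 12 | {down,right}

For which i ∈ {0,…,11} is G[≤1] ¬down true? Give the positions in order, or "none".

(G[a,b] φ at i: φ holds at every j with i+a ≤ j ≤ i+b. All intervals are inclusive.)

Evaluate at each i in [0,11]:
  i=0: ✓ (all of [0,1])
  i=1: ✗ (fails at j=2)
  i=2: ✗ (fails at j=2)
  i=3: ✗ (fails at j=3)
  i=4: ✓ (all of [4,5])
  i=5: ✗ (fails at j=6)
  i=6: ✗ (fails at j=6)
  i=7: ✗ (fails at j=7)
  i=8: ✓ (all of [8,9])
  i=9: ✓ (all of [9,10])
  i=10: ✗ (fails at j=11)
  i=11: ✗ (fails at j=11)

0, 4, 8, 9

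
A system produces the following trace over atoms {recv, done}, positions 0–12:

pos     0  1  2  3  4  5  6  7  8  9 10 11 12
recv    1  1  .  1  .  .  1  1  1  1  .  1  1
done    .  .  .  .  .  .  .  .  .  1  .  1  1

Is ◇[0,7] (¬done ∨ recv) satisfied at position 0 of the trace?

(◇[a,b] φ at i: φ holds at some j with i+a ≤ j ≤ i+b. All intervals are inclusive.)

Check (¬done ∨ recv) at each j in [0,7]:
  j=0: true
  j=1: true
  j=2: true
  j=3: true
  j=4: true
  j=5: true
  j=6: true
  j=7: true
Found at j=0 → formula holds.

Yes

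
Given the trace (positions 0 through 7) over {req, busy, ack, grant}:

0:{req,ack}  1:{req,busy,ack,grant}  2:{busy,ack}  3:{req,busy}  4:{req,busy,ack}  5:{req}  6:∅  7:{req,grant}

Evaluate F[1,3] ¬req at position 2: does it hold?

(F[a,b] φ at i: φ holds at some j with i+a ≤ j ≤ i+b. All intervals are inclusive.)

Check ¬req at each j in [3,5]:
  j=3: false
  j=4: false
  j=5: false
No position in the window satisfies it → formula fails.

False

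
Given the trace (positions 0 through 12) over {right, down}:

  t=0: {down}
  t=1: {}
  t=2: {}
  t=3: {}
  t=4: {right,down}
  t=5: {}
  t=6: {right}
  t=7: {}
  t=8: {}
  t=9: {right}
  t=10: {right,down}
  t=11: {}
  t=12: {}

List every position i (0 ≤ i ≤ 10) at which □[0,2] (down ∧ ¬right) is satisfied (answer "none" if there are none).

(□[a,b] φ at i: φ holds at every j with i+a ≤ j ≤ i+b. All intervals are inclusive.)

Evaluate at each i in [0,10]:
  i=0: ✗ (fails at j=1)
  i=1: ✗ (fails at j=1)
  i=2: ✗ (fails at j=2)
  i=3: ✗ (fails at j=3)
  i=4: ✗ (fails at j=4)
  i=5: ✗ (fails at j=5)
  i=6: ✗ (fails at j=6)
  i=7: ✗ (fails at j=7)
  i=8: ✗ (fails at j=8)
  i=9: ✗ (fails at j=9)
  i=10: ✗ (fails at j=10)

none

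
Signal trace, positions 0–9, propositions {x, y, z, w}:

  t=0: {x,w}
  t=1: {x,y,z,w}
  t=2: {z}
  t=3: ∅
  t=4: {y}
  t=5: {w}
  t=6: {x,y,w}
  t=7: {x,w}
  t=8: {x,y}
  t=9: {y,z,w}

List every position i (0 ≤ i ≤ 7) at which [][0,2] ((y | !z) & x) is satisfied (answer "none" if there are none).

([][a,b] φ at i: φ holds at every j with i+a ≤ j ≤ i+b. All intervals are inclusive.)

Evaluate at each i in [0,7]:
  i=0: ✗ (fails at j=2)
  i=1: ✗ (fails at j=2)
  i=2: ✗ (fails at j=2)
  i=3: ✗ (fails at j=3)
  i=4: ✗ (fails at j=4)
  i=5: ✗ (fails at j=5)
  i=6: ✓ (all of [6,8])
  i=7: ✗ (fails at j=9)

6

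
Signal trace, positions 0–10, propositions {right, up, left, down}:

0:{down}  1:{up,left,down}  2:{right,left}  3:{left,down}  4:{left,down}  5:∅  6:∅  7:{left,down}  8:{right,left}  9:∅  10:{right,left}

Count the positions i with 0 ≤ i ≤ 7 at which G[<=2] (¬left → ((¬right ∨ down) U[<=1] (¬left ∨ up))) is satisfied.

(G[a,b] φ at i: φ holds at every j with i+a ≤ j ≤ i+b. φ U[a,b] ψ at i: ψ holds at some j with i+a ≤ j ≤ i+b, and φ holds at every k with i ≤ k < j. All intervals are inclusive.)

8

Evaluate at each i in [0,7]:
  i=0: ✓ (all of [0,2])
  i=1: ✓ (all of [1,3])
  i=2: ✓ (all of [2,4])
  i=3: ✓ (all of [3,5])
  i=4: ✓ (all of [4,6])
  i=5: ✓ (all of [5,7])
  i=6: ✓ (all of [6,8])
  i=7: ✓ (all of [7,9])
Positions where it holds: {0, 1, 2, 3, 4, 5, 6, 7} → 8.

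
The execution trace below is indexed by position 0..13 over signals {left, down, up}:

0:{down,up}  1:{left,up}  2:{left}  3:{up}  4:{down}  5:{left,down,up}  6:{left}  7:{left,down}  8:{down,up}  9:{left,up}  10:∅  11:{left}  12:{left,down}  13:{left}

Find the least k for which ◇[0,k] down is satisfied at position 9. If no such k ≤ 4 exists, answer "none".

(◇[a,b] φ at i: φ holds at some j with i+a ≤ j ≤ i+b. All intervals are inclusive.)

Scan j = 9,10,… for down:
  j=9: fails
  j=10: fails
  j=11: fails
  j=12: holds
First hit at j=12, so smallest k = 12-9 = 3.

3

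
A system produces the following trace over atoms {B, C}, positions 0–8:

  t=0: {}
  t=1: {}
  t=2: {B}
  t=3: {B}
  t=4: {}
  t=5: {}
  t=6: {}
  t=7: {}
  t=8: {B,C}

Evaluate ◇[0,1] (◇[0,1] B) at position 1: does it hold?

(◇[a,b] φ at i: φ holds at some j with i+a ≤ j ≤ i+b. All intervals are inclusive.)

True

Check ◇[0,1] B at each j in [1,2]:
  j=1: holds (witness at 2)
  j=2: holds (witness at 2)
Found at j=1 → formula holds.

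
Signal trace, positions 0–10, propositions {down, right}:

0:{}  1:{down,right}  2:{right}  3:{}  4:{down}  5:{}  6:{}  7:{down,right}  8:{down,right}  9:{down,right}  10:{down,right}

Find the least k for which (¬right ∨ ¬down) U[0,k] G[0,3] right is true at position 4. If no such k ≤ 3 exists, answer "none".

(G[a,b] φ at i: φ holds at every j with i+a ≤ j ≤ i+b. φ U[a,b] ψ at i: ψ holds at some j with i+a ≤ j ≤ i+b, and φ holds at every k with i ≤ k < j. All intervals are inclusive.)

3

Need earliest j ≥ 4 with G[0,3] right, and (¬right ∨ ¬down) at every k in [4,j-1].
  j=4: rhs fails.
  j=5: rhs fails.
  j=6: rhs fails.
  j=7: rhs holds; lhs holds on [4,6]. k = 3.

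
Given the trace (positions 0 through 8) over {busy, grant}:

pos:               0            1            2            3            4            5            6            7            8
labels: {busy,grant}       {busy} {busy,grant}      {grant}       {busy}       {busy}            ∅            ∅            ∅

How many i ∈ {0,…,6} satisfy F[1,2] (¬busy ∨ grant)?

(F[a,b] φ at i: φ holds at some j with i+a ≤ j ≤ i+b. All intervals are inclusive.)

6

Evaluate at each i in [0,6]:
  i=0: ✓ (witness j=2)
  i=1: ✓ (witness j=2)
  i=2: ✓ (witness j=3)
  i=3: ✗ (none in [4,5])
  i=4: ✓ (witness j=6)
  i=5: ✓ (witness j=6)
  i=6: ✓ (witness j=7)
Positions where it holds: {0, 1, 2, 4, 5, 6} → 6.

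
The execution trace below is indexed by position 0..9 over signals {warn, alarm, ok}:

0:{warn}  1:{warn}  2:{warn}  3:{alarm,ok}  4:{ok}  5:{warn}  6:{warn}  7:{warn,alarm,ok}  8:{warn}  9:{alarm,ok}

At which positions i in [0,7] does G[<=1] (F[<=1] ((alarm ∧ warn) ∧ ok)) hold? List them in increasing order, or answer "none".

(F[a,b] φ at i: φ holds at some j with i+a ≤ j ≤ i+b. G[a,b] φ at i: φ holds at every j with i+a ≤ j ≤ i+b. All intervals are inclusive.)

Evaluate at each i in [0,7]:
  i=0: ✗ (fails at j=0)
  i=1: ✗ (fails at j=1)
  i=2: ✗ (fails at j=2)
  i=3: ✗ (fails at j=3)
  i=4: ✗ (fails at j=4)
  i=5: ✗ (fails at j=5)
  i=6: ✓ (all of [6,7])
  i=7: ✗ (fails at j=8)

6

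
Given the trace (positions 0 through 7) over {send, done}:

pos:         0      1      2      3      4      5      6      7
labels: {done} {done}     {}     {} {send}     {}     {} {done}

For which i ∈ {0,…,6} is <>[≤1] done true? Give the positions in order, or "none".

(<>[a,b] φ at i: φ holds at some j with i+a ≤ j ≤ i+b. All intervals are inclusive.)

0, 1, 6

Evaluate at each i in [0,6]:
  i=0: ✓ (witness j=0)
  i=1: ✓ (witness j=1)
  i=2: ✗ (none in [2,3])
  i=3: ✗ (none in [3,4])
  i=4: ✗ (none in [4,5])
  i=5: ✗ (none in [5,6])
  i=6: ✓ (witness j=7)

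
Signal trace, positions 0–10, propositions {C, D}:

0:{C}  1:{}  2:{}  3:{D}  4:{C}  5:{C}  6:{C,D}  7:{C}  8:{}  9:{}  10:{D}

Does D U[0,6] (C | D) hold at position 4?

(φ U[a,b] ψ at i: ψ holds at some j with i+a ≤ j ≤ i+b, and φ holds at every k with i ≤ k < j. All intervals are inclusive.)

Yes

Need some j in [4,10] with (C | D), and D at every k in [4,j-1].
  j=4: (C | D) holds; no prefix to check → satisfied.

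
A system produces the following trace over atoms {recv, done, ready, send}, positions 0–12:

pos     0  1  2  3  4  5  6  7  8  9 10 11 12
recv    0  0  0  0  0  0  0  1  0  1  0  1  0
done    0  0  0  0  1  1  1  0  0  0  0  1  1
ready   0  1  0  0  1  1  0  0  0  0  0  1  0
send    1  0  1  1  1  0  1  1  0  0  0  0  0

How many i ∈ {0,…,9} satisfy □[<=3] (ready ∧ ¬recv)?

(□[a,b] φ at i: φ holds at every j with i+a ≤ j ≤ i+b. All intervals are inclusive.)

Evaluate at each i in [0,9]:
  i=0: ✗ (fails at j=0)
  i=1: ✗ (fails at j=2)
  i=2: ✗ (fails at j=2)
  i=3: ✗ (fails at j=3)
  i=4: ✗ (fails at j=6)
  i=5: ✗ (fails at j=6)
  i=6: ✗ (fails at j=6)
  i=7: ✗ (fails at j=7)
  i=8: ✗ (fails at j=8)
  i=9: ✗ (fails at j=9)
Positions where it holds: {} → 0.

0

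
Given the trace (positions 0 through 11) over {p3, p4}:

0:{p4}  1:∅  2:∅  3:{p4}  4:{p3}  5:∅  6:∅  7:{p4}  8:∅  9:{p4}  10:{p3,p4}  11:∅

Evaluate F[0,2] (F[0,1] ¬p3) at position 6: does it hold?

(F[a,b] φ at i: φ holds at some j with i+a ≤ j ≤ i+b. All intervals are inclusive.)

Check F[0,1] ¬p3 at each j in [6,8]:
  j=6: holds (witness at 6)
  j=7: holds (witness at 7)
  j=8: holds (witness at 8)
Found at j=6 → formula holds.

Yes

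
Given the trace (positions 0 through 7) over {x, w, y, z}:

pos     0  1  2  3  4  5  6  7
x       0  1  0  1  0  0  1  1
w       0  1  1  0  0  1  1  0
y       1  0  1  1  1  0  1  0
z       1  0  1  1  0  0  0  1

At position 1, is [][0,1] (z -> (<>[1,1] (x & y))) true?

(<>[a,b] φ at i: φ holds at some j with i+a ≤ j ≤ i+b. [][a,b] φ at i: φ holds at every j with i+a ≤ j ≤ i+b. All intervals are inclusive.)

Yes

Check (z -> (<>[1,1] (x & y))) at every j in [1,2]:
  j=1: antecedent false → ✓
  j=2: antecedent true; consequent holds (witness at 3) → ✓
All positions satisfy it → formula holds.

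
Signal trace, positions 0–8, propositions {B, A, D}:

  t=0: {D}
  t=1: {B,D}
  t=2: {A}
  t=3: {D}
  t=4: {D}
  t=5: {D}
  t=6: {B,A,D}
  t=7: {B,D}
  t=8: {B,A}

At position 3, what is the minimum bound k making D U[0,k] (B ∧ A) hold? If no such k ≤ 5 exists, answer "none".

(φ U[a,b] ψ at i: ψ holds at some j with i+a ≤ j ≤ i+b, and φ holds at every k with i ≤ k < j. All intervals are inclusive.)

3

Need earliest j ≥ 3 with (B ∧ A), and D at every k in [3,j-1].
  j=3: rhs fails.
  j=4: rhs fails.
  j=5: rhs fails.
  j=6: rhs holds; lhs holds on [3,5]. k = 3.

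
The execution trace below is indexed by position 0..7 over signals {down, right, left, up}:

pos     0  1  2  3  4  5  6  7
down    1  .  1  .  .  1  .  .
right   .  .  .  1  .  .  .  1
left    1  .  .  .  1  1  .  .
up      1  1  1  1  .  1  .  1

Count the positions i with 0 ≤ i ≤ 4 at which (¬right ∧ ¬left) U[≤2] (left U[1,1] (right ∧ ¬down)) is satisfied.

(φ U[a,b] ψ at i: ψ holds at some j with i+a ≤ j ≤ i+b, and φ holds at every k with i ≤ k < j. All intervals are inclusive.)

Evaluate at each i in [0,4]:
  i=0: ✗ (no rhs in [0,2])
  i=1: ✗ (no rhs in [1,3])
  i=2: ✗ (no rhs in [2,4])
  i=3: ✗ (no rhs in [3,5])
  i=4: ✗ (no rhs in [4,6])
Positions where it holds: {} → 0.

0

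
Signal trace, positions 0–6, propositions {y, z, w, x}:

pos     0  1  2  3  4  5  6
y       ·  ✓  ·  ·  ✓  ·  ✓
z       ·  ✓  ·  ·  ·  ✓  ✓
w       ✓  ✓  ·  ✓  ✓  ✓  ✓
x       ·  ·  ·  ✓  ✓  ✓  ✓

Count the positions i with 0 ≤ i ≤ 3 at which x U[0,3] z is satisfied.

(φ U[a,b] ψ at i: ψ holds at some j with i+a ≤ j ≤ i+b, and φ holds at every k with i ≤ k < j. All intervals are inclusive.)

2

Evaluate at each i in [0,3]:
  i=0: ✗ (lhs fails at k=0 before rhs at j=1)
  i=1: ✓ (rhs at j=1)
  i=2: ✗ (lhs fails at k=2 before rhs at j=5)
  i=3: ✓ (rhs at j=5; lhs holds on [3,4])
Positions where it holds: {1, 3} → 2.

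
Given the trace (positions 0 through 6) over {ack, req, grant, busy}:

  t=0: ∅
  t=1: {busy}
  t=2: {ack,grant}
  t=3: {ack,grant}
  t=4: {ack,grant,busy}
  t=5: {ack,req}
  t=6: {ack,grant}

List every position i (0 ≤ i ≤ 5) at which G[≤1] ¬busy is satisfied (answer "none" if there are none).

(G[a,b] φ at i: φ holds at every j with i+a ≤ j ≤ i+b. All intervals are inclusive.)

2, 5

Evaluate at each i in [0,5]:
  i=0: ✗ (fails at j=1)
  i=1: ✗ (fails at j=1)
  i=2: ✓ (all of [2,3])
  i=3: ✗ (fails at j=4)
  i=4: ✗ (fails at j=4)
  i=5: ✓ (all of [5,6])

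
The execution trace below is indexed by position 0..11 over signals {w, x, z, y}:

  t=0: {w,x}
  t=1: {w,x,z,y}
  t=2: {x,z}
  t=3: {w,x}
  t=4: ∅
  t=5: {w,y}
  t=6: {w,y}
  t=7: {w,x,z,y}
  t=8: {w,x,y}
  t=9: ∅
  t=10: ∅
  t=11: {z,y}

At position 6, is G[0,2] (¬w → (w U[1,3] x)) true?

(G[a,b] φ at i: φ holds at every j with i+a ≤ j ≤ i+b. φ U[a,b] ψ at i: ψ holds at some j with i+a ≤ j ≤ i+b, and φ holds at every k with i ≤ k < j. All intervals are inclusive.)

Check (¬w → (w U[1,3] x)) at every j in [6,8]:
  j=6: antecedent false → ✓
  j=7: antecedent false → ✓
  j=8: antecedent false → ✓
All positions satisfy it → formula holds.

Yes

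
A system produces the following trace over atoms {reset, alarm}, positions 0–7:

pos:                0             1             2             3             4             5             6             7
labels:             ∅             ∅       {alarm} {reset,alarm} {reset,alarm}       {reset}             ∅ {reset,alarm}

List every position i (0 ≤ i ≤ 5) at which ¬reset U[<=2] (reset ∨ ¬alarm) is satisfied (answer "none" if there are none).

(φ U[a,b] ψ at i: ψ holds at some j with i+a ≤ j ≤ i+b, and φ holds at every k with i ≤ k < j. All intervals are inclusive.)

Evaluate at each i in [0,5]:
  i=0: ✓ (rhs at j=0)
  i=1: ✓ (rhs at j=1)
  i=2: ✓ (rhs at j=3; lhs holds on [2,2])
  i=3: ✓ (rhs at j=3)
  i=4: ✓ (rhs at j=4)
  i=5: ✓ (rhs at j=5)

0, 1, 2, 3, 4, 5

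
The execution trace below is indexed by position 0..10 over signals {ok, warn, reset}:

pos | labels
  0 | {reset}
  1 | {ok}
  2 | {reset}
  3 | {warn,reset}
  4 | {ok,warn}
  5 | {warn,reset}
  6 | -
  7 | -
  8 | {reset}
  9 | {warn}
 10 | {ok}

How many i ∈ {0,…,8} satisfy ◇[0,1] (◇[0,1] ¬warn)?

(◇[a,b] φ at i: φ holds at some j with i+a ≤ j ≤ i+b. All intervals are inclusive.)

8

Evaluate at each i in [0,8]:
  i=0: ✓ (witness j=0)
  i=1: ✓ (witness j=1)
  i=2: ✓ (witness j=2)
  i=3: ✗ (none in [3,4])
  i=4: ✓ (witness j=5)
  i=5: ✓ (witness j=5)
  i=6: ✓ (witness j=6)
  i=7: ✓ (witness j=7)
  i=8: ✓ (witness j=8)
Positions where it holds: {0, 1, 2, 4, 5, 6, 7, 8} → 8.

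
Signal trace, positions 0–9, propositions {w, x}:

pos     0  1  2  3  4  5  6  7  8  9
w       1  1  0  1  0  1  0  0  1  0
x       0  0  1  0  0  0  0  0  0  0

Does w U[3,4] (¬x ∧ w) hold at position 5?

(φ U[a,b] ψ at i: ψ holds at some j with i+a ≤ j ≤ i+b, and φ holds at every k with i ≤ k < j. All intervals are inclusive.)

Need some j in [8,9] with (¬x ∧ w), and w at every k in [5,j-1].
  j=8: (¬x ∧ w) holds, but w fails at k=6 → not this j.
  j=9: (¬x ∧ w) false.
No j in the window works → until fails.

Does not hold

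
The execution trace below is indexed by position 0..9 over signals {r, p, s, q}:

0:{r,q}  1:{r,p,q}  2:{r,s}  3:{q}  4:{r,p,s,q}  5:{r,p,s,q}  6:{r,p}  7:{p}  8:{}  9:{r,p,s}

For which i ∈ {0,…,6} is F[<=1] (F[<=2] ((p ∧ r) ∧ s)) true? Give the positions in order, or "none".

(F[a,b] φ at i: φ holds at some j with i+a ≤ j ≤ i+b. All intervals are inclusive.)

Evaluate at each i in [0,6]:
  i=0: ✗ (none in [0,1])
  i=1: ✓ (witness j=2)
  i=2: ✓ (witness j=2)
  i=3: ✓ (witness j=3)
  i=4: ✓ (witness j=4)
  i=5: ✓ (witness j=5)
  i=6: ✓ (witness j=7)

1, 2, 3, 4, 5, 6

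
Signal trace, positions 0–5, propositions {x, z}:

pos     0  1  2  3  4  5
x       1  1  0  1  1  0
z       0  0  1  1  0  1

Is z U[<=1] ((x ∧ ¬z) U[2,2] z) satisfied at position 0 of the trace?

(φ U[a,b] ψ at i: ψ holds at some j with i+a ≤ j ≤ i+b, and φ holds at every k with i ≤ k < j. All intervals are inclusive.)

Yes

Need some j in [0,1] with ((x ∧ ¬z) U[2,2] z), and z at every k in [0,j-1].
  j=0: ((x ∧ ¬z) U[2,2] z) holds; no prefix to check → satisfied.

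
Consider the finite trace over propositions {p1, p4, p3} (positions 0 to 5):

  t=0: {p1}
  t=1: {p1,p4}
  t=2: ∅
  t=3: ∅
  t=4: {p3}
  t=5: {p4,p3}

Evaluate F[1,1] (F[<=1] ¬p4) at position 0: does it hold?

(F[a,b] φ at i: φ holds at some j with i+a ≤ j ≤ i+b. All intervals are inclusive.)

Check F[<=1] ¬p4 at each j in [1,1]:
  j=1: holds (witness at 2)
Found at j=1 → formula holds.

True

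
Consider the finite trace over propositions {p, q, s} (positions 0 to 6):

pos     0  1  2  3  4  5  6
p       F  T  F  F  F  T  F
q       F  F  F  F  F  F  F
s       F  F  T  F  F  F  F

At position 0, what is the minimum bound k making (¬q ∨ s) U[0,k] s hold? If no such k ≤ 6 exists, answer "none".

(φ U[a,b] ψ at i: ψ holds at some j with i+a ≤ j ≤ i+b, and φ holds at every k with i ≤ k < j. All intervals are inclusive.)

2

Need earliest j ≥ 0 with s, and (¬q ∨ s) at every k in [0,j-1].
  j=0: rhs fails.
  j=1: rhs fails.
  j=2: rhs holds; lhs holds on [0,1]. k = 2.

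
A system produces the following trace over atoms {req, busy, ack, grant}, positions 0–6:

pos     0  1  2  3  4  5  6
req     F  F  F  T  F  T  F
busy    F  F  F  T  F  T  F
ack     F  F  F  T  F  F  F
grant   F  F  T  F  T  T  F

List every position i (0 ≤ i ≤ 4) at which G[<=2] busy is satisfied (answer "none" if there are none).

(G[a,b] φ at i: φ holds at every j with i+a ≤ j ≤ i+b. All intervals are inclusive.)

Evaluate at each i in [0,4]:
  i=0: ✗ (fails at j=0)
  i=1: ✗ (fails at j=1)
  i=2: ✗ (fails at j=2)
  i=3: ✗ (fails at j=4)
  i=4: ✗ (fails at j=4)

none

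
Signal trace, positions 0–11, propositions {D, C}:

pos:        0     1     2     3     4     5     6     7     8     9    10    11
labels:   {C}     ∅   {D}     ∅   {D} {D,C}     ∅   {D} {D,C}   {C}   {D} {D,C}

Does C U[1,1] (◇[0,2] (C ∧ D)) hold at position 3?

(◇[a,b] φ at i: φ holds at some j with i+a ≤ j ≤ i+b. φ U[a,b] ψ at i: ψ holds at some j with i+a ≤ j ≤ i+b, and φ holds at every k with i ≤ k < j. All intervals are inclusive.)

Need some j in [4,4] with ◇[0,2] (C ∧ D), and C at every k in [3,j-1].
  j=4: ◇[0,2] (C ∧ D) holds, but C fails at k=3 → not this j.
No j in the window works → until fails.

False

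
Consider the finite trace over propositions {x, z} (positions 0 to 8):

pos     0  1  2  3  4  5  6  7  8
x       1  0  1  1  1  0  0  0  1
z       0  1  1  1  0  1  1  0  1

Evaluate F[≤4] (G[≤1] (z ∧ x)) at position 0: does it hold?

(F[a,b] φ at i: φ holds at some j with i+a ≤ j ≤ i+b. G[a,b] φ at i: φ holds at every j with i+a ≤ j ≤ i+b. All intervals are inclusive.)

Holds

Check G[≤1] (z ∧ x) at each j in [0,4]:
  j=0: fails at 0
  j=1: fails at 1
  j=2: holds on [2,3]
  j=3: fails at 4
  j=4: fails at 4
Found at j=2 → formula holds.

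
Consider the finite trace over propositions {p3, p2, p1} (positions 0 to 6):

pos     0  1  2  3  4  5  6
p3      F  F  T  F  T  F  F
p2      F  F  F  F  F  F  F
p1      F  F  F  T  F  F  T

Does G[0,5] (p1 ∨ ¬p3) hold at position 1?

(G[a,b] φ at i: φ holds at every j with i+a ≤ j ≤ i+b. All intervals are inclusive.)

False

Check (p1 ∨ ¬p3) at every j in [1,6]:
  j=1: true
  j=2: false
  j=3: true
  j=4: false
  j=5: true
  j=6: true
Fails at j=2 → formula fails.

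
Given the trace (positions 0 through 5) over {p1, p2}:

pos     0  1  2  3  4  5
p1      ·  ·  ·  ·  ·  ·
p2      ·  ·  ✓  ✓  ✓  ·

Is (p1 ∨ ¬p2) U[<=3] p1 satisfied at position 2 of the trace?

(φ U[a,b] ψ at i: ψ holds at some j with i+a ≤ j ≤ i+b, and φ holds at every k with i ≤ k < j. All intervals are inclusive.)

Does not hold

Need some j in [2,5] with p1, and (p1 ∨ ¬p2) at every k in [2,j-1].
  j=2: p1 false.
  j=3: p1 false.
  j=4: p1 false.
  j=5: p1 false.
No j in the window works → until fails.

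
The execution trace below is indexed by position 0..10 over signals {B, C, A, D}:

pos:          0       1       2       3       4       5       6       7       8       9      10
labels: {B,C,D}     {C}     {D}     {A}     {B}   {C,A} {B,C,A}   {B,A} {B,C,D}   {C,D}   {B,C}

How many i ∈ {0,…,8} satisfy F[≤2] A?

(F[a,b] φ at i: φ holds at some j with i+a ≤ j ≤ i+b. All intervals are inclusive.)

7

Evaluate at each i in [0,8]:
  i=0: ✗ (none in [0,2])
  i=1: ✓ (witness j=3)
  i=2: ✓ (witness j=3)
  i=3: ✓ (witness j=3)
  i=4: ✓ (witness j=5)
  i=5: ✓ (witness j=5)
  i=6: ✓ (witness j=6)
  i=7: ✓ (witness j=7)
  i=8: ✗ (none in [8,10])
Positions where it holds: {1, 2, 3, 4, 5, 6, 7} → 7.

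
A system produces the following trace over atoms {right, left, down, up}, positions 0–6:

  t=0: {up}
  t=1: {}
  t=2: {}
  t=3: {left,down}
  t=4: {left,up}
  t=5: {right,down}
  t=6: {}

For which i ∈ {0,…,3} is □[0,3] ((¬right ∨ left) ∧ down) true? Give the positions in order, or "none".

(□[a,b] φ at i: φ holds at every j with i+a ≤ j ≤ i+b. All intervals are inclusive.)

Evaluate at each i in [0,3]:
  i=0: ✗ (fails at j=0)
  i=1: ✗ (fails at j=1)
  i=2: ✗ (fails at j=2)
  i=3: ✗ (fails at j=4)

none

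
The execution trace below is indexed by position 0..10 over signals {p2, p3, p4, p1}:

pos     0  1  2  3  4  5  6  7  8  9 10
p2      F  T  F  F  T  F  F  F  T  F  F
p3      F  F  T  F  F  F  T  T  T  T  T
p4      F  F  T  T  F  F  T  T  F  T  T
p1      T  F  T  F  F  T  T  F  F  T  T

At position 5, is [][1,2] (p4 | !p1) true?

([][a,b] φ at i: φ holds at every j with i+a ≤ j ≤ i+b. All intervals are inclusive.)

Yes

Check (p4 | !p1) at every j in [6,7]:
  j=6: true
  j=7: true
All positions satisfy it → formula holds.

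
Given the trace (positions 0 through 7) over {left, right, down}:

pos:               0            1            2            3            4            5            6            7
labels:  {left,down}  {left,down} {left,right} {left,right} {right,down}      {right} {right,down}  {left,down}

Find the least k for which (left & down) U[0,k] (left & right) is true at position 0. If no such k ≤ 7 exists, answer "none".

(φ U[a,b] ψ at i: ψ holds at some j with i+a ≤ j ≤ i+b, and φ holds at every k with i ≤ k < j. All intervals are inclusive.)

2

Need earliest j ≥ 0 with (left & right), and (left & down) at every k in [0,j-1].
  j=0: rhs fails.
  j=1: rhs fails.
  j=2: rhs holds; lhs holds on [0,1]. k = 2.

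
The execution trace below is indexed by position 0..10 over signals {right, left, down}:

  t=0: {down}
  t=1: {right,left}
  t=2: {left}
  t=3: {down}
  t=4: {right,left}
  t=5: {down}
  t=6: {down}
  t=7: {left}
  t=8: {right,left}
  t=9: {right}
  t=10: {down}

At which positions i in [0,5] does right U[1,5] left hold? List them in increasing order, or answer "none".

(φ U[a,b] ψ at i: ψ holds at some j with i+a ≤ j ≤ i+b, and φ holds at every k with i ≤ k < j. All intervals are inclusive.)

1

Evaluate at each i in [0,5]:
  i=0: ✗ (lhs fails at k=0 before rhs at j=1)
  i=1: ✓ (rhs at j=2; lhs holds on [1,1])
  i=2: ✗ (lhs fails at k=2 before rhs at j=4)
  i=3: ✗ (lhs fails at k=3 before rhs at j=4)
  i=4: ✗ (lhs fails at k=5 before rhs at j=7)
  i=5: ✗ (lhs fails at k=5 before rhs at j=7)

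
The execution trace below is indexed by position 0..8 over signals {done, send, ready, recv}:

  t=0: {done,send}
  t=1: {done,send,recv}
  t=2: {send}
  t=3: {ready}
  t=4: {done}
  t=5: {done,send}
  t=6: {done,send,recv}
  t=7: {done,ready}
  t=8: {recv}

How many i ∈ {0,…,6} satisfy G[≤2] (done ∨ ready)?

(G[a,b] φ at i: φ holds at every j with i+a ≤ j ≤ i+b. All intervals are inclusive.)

3

Evaluate at each i in [0,6]:
  i=0: ✗ (fails at j=2)
  i=1: ✗ (fails at j=2)
  i=2: ✗ (fails at j=2)
  i=3: ✓ (all of [3,5])
  i=4: ✓ (all of [4,6])
  i=5: ✓ (all of [5,7])
  i=6: ✗ (fails at j=8)
Positions where it holds: {3, 4, 5} → 3.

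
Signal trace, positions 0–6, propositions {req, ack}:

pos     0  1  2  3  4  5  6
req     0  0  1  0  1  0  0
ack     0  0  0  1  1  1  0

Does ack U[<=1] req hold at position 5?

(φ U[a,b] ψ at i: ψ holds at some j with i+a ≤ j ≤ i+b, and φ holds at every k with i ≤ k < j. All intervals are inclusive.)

No

Need some j in [5,6] with req, and ack at every k in [5,j-1].
  j=5: req false.
  j=6: req false.
No j in the window works → until fails.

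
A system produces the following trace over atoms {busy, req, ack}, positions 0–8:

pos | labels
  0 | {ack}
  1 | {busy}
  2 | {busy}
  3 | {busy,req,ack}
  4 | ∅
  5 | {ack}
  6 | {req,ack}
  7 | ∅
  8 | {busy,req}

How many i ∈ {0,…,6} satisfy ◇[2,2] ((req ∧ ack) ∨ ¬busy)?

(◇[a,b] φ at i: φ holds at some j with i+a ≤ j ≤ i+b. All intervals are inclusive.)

Evaluate at each i in [0,6]:
  i=0: ✗ (none in [2,2])
  i=1: ✓ (witness j=3)
  i=2: ✓ (witness j=4)
  i=3: ✓ (witness j=5)
  i=4: ✓ (witness j=6)
  i=5: ✓ (witness j=7)
  i=6: ✗ (none in [8,8])
Positions where it holds: {1, 2, 3, 4, 5} → 5.

5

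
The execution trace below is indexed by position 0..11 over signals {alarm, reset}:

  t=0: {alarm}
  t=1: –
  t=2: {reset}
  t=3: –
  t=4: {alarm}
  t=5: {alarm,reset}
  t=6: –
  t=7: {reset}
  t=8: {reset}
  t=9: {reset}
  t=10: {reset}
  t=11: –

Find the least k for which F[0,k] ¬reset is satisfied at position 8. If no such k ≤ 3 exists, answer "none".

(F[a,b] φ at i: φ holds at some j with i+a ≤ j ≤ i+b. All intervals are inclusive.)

3

Scan j = 8,9,… for ¬reset:
  j=8: fails
  j=9: fails
  j=10: fails
  j=11: holds
First hit at j=11, so smallest k = 11-8 = 3.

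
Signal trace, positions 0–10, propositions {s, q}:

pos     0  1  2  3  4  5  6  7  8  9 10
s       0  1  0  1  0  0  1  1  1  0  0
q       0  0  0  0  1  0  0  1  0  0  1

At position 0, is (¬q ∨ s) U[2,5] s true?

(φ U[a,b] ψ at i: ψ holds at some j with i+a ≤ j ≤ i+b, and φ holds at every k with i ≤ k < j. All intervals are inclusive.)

Holds

Need some j in [2,5] with s, and (¬q ∨ s) at every k in [0,j-1].
  j=2: s false.
  j=3: s holds; (¬q ∨ s) holds at every k in [0,2] → satisfied.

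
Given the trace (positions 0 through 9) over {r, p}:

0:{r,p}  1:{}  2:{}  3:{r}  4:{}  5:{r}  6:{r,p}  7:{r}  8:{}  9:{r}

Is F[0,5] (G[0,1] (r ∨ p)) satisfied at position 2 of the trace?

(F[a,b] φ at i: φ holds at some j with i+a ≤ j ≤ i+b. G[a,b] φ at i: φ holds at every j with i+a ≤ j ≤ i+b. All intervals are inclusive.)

True

Check G[0,1] (r ∨ p) at each j in [2,7]:
  j=2: fails at 2
  j=3: fails at 4
  j=4: fails at 4
  j=5: holds on [5,6]
  j=6: holds on [6,7]
  j=7: fails at 8
Found at j=5 → formula holds.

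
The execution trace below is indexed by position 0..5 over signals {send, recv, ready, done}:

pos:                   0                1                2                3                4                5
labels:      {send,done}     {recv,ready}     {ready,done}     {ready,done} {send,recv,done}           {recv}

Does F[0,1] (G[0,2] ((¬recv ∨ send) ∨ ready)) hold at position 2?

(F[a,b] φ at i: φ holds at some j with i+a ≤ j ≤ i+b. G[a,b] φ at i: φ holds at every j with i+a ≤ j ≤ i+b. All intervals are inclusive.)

Check G[0,2] ((¬recv ∨ send) ∨ ready) at each j in [2,3]:
  j=2: holds on [2,4]
  j=3: fails at 5
Found at j=2 → formula holds.

Holds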